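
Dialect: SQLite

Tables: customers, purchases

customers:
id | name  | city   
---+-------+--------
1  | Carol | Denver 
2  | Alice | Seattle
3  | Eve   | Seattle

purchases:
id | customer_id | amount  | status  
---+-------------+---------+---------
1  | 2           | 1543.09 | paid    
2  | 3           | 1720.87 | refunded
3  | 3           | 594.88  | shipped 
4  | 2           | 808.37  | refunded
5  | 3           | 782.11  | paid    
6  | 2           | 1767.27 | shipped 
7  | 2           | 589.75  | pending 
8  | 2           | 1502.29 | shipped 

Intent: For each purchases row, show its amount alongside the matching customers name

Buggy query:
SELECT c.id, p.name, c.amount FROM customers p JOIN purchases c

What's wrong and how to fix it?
Bug: Missing join condition: each purchases row is matched to all customers rows instead of just its own

Fix: Add ON c.customer_id = p.id to the JOIN

Corrected query:
SELECT c.id, p.name, c.amount FROM customers p JOIN purchases c ON c.customer_id = p.id

Result:
id | name  | amount 
---+-------+--------
1  | Alice | 1543.09
2  | Eve   | 1720.87
3  | Eve   | 594.88 
4  | Alice | 808.37 
5  | Eve   | 782.11 
6  | Alice | 1767.27
7  | Alice | 589.75 
8  | Alice | 1502.29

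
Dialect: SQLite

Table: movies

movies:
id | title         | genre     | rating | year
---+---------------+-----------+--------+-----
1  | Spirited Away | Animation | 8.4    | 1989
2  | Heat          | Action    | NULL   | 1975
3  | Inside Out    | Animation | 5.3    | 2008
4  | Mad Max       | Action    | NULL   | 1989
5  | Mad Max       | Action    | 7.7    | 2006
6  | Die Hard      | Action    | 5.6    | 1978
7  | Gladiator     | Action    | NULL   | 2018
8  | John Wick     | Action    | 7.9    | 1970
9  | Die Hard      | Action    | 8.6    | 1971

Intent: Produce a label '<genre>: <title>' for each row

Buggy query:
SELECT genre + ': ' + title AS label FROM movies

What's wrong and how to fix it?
Bug: '+' is numeric addition; on text columns SQLite converts them to 0 instead of concatenating

Fix: Use the || operator for string concatenation

Corrected query:
SELECT genre || ': ' || title AS label FROM movies

Result:
label                   
------------------------
Animation: Spirited Away
Action: Heat            
Animation: Inside Out   
Action: Mad Max         
Action: Mad Max         
Action: Die Hard        
Action: Gladiator       
Action: John Wick       
Action: Die Hard        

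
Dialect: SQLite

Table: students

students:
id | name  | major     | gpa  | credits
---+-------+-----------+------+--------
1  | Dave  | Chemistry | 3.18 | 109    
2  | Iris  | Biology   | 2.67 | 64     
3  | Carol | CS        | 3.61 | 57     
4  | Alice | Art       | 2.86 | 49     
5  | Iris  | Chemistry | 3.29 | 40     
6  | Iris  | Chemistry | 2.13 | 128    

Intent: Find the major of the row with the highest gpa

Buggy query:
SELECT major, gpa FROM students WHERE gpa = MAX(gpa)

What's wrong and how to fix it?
Bug: WHERE is evaluated per row; an aggregate over the whole table isn't defined there

Fix: Use a subquery: WHERE gpa = (SELECT MAX(gpa) FROM students)

Corrected query:
SELECT major, gpa FROM students WHERE gpa = (SELECT MAX(gpa) FROM students)

Result:
major | gpa 
------+-----
CS    | 3.61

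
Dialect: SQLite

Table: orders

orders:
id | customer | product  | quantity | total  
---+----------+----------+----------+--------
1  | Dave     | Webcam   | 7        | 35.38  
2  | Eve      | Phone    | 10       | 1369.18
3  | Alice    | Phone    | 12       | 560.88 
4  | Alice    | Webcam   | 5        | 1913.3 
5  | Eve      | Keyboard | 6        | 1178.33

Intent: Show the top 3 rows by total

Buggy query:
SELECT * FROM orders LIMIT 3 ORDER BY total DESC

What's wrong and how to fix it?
Bug: ORDER BY cannot follow LIMIT; LIMIT is the final clause

Fix: Swap the clauses: ORDER BY first, then LIMIT

Corrected query:
SELECT * FROM orders ORDER BY total DESC LIMIT 3

Result:
id | customer | product  | quantity | total  
---+----------+----------+----------+--------
4  | Alice    | Webcam   | 5        | 1913.3 
2  | Eve      | Phone    | 10       | 1369.18
5  | Eve      | Keyboard | 6        | 1178.33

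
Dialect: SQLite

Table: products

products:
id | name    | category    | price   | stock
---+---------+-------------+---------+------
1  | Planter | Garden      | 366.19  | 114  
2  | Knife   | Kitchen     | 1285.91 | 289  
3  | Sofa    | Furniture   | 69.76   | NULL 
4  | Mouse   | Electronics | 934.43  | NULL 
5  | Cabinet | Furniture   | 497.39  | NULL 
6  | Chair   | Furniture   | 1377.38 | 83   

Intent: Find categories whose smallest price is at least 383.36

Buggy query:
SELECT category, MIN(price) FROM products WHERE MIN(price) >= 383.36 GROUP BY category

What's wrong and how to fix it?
Bug: Aggregates like MIN are computed per group after WHERE runs

Fix: Replace WHERE with HAVING after the GROUP BY

Corrected query:
SELECT category, MIN(price) FROM products GROUP BY category HAVING MIN(price) >= 383.36

Result:
category    | MIN(price)
------------+-----------
Electronics | 934.43    
Kitchen     | 1285.91   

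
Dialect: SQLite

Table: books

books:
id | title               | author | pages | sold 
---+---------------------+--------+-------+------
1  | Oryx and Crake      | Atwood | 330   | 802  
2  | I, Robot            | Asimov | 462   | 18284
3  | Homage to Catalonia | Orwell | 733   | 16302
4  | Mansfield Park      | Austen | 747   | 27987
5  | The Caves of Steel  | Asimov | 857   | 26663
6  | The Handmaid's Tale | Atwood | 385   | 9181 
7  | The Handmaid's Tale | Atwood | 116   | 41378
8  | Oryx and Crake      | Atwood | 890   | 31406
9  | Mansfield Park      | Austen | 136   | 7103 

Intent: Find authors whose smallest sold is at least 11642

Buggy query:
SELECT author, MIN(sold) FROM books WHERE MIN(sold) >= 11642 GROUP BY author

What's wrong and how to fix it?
Bug: MIN() in WHERE is a misuse of aggregate

Fix: Replace WHERE with HAVING after the GROUP BY

Corrected query:
SELECT author, MIN(sold) FROM books GROUP BY author HAVING MIN(sold) >= 11642

Result:
author | MIN(sold)
-------+----------
Asimov | 18284    
Orwell | 16302    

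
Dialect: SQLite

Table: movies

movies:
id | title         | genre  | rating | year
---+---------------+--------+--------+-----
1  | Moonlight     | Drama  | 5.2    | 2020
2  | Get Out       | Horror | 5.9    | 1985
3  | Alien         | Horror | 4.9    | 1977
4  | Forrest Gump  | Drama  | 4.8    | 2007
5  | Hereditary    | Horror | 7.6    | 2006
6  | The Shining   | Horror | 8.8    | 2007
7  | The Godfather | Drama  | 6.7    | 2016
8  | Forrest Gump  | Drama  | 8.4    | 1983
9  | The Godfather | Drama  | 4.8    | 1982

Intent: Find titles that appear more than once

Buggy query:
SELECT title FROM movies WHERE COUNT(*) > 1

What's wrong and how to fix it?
Bug: WHERE can't reference COUNT(*); aggregates are computed after WHERE

Fix: GROUP BY title, then filter groups with HAVING COUNT(*) > 1

Corrected query:
SELECT title FROM movies GROUP BY title HAVING COUNT(*) > 1

Result:
title        
-------------
Forrest Gump 
The Godfather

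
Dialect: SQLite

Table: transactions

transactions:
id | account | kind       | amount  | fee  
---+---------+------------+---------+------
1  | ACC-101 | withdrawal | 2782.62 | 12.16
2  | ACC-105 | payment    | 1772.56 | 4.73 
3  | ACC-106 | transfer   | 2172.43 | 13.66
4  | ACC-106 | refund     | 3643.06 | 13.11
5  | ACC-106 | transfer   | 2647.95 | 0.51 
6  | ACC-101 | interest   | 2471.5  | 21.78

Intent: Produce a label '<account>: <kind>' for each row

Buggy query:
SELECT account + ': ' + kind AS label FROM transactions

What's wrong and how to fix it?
Bug: SQLite uses || for string concatenation; + coerces text to numbers (yielding 0)

Fix: Use the || operator for string concatenation

Corrected query:
SELECT account || ': ' || kind AS label FROM transactions

Result:
label              
-------------------
ACC-101: withdrawal
ACC-105: payment   
ACC-106: transfer  
ACC-106: refund    
ACC-106: transfer  
ACC-101: interest  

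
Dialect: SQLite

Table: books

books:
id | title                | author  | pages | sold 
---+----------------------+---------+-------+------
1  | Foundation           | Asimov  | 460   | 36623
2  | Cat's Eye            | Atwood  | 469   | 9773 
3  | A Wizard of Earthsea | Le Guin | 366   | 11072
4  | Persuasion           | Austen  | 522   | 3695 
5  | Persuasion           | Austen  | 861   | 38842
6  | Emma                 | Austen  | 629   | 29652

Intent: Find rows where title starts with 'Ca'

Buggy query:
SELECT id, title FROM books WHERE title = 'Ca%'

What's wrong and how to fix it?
Bug: '=' compares the literal string including the % character; pattern matching needs LIKE

Fix: Use LIKE for wildcard pattern matching

Corrected query:
SELECT id, title FROM books WHERE title LIKE 'Ca%'

Result:
id | title    
---+----------
2  | Cat's Eye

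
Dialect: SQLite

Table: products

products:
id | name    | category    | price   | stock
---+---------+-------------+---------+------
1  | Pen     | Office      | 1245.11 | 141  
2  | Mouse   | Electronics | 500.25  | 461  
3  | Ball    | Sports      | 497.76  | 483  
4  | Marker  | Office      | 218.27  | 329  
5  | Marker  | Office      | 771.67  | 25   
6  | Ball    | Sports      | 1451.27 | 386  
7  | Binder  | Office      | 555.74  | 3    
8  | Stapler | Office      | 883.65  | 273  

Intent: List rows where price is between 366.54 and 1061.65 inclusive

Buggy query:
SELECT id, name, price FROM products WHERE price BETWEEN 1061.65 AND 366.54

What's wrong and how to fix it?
Bug: BETWEEN expects the lower bound first; with 1061.65 AND 366.54 the range is empty

Fix: Swap the bounds so the smaller value comes first

Corrected query:
SELECT id, name, price FROM products WHERE price BETWEEN 366.54 AND 1061.65

Result:
id | name    | price 
---+---------+-------
2  | Mouse   | 500.25
3  | Ball    | 497.76
5  | Marker  | 771.67
7  | Binder  | 555.74
8  | Stapler | 883.65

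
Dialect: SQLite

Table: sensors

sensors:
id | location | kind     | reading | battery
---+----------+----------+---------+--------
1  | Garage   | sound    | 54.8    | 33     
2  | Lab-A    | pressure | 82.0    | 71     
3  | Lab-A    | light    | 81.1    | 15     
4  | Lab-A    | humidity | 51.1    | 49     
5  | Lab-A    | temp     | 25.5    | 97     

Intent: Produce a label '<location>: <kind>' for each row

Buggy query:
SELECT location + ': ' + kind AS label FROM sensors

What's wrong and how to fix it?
Bug: '+' is numeric addition; on text columns SQLite converts them to 0 instead of concatenating

Fix: Replace + with || to concatenate text

Corrected query:
SELECT location || ': ' || kind AS label FROM sensors

Result:
label          
---------------
Garage: sound  
Lab-A: pressure
Lab-A: light   
Lab-A: humidity
Lab-A: temp    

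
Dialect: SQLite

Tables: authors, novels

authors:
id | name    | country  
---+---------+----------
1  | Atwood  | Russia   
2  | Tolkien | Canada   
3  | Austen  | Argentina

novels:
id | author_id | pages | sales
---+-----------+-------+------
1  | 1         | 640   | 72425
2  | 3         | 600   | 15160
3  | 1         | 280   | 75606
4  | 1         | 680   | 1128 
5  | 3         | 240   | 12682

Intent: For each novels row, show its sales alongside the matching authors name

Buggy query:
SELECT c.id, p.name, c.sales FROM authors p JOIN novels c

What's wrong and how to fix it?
Bug: JOIN with no ON clause produces a cartesian product; every novels row pairs with every authors row

Fix: Add ON c.author_id = p.id to the JOIN

Corrected query:
SELECT c.id, p.name, c.sales FROM authors p JOIN novels c ON c.author_id = p.id

Result:
id | name   | sales
---+--------+------
1  | Atwood | 72425
2  | Austen | 15160
3  | Atwood | 75606
4  | Atwood | 1128 
5  | Austen | 12682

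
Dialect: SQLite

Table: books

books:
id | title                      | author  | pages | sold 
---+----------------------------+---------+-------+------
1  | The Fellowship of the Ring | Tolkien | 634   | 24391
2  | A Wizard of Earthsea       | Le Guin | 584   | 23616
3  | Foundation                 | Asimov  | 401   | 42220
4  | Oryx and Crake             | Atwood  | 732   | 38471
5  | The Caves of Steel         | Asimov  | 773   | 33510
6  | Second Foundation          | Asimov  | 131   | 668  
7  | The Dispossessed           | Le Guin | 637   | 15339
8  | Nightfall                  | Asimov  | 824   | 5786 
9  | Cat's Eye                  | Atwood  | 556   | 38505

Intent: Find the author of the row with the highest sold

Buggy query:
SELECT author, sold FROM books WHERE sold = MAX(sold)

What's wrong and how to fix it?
Bug: MAX(sold) is an aggregate and cannot be used directly in WHERE

Fix: Wrap MAX in a scalar subquery so WHERE compares against a single value

Corrected query:
SELECT author, sold FROM books WHERE sold = (SELECT MAX(sold) FROM books)

Result:
author | sold 
-------+------
Asimov | 42220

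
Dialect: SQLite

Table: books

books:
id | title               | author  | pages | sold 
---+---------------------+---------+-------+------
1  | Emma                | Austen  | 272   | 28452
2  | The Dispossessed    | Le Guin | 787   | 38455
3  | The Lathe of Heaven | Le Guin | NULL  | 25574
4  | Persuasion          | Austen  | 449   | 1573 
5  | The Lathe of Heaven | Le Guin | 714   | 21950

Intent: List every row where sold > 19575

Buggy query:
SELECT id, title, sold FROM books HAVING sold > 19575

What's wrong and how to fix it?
Bug: HAVING filters the output of aggregation, but this query has no GROUP BY and no aggregate functions, so SQLite rejects it (HAVING clause on a non-aggregate query); the condition here is per row

Fix: Replace HAVING with WHERE since the condition applies to individual rows

Corrected query:
SELECT id, title, sold FROM books WHERE sold > 19575

Result:
id | title               | sold 
---+---------------------+------
1  | Emma                | 28452
2  | The Dispossessed    | 38455
3  | The Lathe of Heaven | 25574
5  | The Lathe of Heaven | 21950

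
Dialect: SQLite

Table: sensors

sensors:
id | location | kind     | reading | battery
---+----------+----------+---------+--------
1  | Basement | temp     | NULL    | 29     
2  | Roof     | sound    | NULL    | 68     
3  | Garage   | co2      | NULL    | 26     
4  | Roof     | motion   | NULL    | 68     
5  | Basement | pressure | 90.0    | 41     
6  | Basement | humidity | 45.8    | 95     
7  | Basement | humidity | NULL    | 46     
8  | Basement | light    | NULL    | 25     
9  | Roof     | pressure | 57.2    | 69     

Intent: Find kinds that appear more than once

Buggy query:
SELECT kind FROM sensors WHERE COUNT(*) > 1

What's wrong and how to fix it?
Bug: WHERE can't reference COUNT(*); aggregates are computed after WHERE

Fix: Group first, then use HAVING for the count condition

Corrected query:
SELECT kind FROM sensors GROUP BY kind HAVING COUNT(*) > 1

Result:
kind    
--------
humidity
pressure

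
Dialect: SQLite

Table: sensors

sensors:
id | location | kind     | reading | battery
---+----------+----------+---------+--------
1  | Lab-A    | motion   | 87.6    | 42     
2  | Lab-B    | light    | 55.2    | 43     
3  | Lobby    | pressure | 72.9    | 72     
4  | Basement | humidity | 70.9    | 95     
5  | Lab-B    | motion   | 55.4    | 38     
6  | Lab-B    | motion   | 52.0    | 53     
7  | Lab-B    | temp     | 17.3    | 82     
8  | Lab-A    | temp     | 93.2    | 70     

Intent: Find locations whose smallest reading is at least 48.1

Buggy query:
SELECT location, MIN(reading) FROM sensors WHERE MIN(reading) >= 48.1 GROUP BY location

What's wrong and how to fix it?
Bug: Aggregates like MIN are computed per group after WHERE runs

Fix: Replace WHERE with HAVING after the GROUP BY

Corrected query:
SELECT location, MIN(reading) FROM sensors GROUP BY location HAVING MIN(reading) >= 48.1

Result:
location | MIN(reading)
---------+-------------
Basement | 70.9        
Lab-A    | 87.6        
Lobby    | 72.9        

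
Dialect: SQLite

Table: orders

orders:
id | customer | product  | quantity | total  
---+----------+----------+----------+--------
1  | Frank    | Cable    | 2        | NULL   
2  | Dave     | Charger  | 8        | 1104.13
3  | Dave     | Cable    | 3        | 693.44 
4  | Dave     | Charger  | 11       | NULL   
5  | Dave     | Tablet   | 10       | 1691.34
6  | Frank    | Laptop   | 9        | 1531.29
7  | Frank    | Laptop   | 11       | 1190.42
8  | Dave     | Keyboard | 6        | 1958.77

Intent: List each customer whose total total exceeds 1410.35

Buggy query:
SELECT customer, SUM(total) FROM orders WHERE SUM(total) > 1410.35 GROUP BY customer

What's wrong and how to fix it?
Bug: WHERE runs before GROUP BY, so aggregates aren't available there

Fix: Move the aggregate condition to a HAVING clause

Corrected query:
SELECT customer, SUM(total) FROM orders GROUP BY customer HAVING SUM(total) > 1410.35

Result:
customer | SUM(total)
---------+-----------
Dave     | 5447.68   
Frank    | 2721.71   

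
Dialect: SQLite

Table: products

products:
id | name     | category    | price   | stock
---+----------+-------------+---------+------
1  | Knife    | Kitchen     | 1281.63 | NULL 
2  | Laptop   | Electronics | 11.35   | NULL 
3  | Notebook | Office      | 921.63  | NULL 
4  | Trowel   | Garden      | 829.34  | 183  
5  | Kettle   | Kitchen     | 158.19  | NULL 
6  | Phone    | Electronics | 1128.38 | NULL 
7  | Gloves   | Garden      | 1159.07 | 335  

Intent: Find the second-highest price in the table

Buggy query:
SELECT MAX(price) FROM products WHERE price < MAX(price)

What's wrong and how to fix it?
Bug: MAX(price) on the right of the comparison is an aggregate-in-WHERE error

Fix: Put the inner MAX in a scalar subquery

Corrected query:
SELECT MAX(price) FROM products WHERE price < (SELECT MAX(price) FROM products)

Result:
MAX(price)
----------
1159.07   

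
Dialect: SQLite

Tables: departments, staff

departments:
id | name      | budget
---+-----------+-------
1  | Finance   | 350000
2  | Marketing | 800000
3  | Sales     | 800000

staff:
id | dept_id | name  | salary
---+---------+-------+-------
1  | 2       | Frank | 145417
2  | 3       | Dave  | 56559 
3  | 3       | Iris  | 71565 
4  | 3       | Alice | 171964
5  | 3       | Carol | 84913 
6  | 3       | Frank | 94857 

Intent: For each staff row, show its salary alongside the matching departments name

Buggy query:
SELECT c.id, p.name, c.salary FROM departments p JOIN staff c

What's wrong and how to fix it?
Bug: Missing join condition: each staff row is matched to all departments rows instead of just its own

Fix: Specify the join condition linking the foreign key to the parent id

Corrected query:
SELECT c.id, p.name, c.salary FROM departments p JOIN staff c ON c.dept_id = p.id

Result:
id | name      | salary
---+-----------+-------
1  | Marketing | 145417
2  | Sales     | 56559 
3  | Sales     | 71565 
4  | Sales     | 171964
5  | Sales     | 84913 
6  | Sales     | 94857 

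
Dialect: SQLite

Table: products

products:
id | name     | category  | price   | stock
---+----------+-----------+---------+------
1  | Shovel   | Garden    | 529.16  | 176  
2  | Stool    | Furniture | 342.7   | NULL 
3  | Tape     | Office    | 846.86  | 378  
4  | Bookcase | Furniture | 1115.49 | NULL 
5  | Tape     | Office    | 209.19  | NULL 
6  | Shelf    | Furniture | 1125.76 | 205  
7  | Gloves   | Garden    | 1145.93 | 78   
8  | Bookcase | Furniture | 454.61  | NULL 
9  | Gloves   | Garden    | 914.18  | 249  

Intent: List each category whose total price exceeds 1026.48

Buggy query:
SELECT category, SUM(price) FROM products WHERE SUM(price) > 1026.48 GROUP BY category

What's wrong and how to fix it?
Bug: SUM(price) is an aggregate, but WHERE filters rows before aggregation

Fix: Use HAVING (which filters groups after aggregation) instead of WHERE

Corrected query:
SELECT category, SUM(price) FROM products GROUP BY category HAVING SUM(price) > 1026.48

Result:
category  | SUM(price)
----------+-----------
Furniture | 3038.56   
Garden    | 2589.27   
Office    | 1056.05   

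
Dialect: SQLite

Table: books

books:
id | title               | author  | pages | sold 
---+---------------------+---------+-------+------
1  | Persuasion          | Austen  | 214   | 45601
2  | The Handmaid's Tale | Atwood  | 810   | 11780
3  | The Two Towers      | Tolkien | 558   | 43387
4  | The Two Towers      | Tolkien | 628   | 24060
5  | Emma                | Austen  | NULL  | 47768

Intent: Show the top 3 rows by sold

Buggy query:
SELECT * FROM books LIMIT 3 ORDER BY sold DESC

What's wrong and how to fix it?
Bug: LIMIT must come after ORDER BY

Fix: Swap the clauses: ORDER BY first, then LIMIT

Corrected query:
SELECT * FROM books ORDER BY sold DESC LIMIT 3

Result:
id | title          | author  | pages | sold 
---+----------------+---------+-------+------
5  | Emma           | Austen  | NULL  | 47768
1  | Persuasion     | Austen  | 214   | 45601
3  | The Two Towers | Tolkien | 558   | 43387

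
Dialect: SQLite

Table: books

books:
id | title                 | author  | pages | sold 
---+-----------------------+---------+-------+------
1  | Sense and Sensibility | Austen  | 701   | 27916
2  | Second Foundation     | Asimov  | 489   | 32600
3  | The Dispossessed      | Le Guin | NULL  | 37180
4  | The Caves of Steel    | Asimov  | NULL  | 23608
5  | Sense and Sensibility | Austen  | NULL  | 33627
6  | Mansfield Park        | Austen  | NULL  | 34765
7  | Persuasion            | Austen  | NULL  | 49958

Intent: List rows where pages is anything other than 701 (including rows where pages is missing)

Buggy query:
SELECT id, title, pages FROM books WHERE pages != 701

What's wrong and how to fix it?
Bug: 'pages != 701' is unknown when pages is NULL, so NULL rows are silently excluded

Fix: Handle NULL separately with IS NULL alongside the inequality

Corrected query:
SELECT id, title, pages FROM books WHERE pages != 701 OR pages IS NULL

Result:
id | title                 | pages
---+-----------------------+------
2  | Second Foundation     | 489  
3  | The Dispossessed      | NULL 
4  | The Caves of Steel    | NULL 
5  | Sense and Sensibility | NULL 
6  | Mansfield Park        | NULL 
7  | Persuasion            | NULL 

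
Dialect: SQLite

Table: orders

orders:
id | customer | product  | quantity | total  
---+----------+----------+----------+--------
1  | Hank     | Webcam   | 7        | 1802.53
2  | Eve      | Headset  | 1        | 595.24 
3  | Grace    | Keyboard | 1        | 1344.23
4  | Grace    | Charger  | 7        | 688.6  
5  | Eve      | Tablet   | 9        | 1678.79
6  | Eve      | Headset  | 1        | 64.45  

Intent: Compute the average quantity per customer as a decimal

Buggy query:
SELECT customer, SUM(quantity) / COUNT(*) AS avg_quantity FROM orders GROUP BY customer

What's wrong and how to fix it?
Bug: Both operands are integers, so '/' performs integer division and truncates

Fix: Multiply by 1.0 (or CAST to REAL) to force floating-point division

Corrected query:
SELECT customer, SUM(quantity) * 1.0 / COUNT(*) AS avg_quantity FROM orders GROUP BY customer

Result:
customer | avg_quantity
---------+-------------
Eve      | 3.666667    
Grace    | 4           
Hank     | 7           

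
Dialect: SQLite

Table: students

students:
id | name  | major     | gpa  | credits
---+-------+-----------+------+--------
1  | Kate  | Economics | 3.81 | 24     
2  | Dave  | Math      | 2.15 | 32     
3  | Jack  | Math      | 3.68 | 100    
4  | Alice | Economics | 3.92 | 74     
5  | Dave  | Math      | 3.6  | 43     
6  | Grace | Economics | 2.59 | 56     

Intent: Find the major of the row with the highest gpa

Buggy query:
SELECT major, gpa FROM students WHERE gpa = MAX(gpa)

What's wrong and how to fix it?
Bug: MAX(gpa) is an aggregate and cannot be used directly in WHERE

Fix: Use a subquery: WHERE gpa = (SELECT MAX(gpa) FROM students)

Corrected query:
SELECT major, gpa FROM students WHERE gpa = (SELECT MAX(gpa) FROM students)

Result:
major     | gpa 
----------+-----
Economics | 3.92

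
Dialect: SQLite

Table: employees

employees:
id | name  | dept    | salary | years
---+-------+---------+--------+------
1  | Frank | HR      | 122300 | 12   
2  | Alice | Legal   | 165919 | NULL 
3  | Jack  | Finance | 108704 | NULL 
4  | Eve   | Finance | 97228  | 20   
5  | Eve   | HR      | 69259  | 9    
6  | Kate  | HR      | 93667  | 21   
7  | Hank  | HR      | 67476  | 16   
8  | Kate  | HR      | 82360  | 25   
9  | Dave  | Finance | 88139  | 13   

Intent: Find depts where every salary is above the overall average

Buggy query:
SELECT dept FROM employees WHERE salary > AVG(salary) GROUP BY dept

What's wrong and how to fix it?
Bug: AVG() is an aggregate; it can't sit directly in WHERE

Fix: Use a subquery for AVG and a HAVING MIN(...) filter so the condition holds for every row in the group

Corrected query:
SELECT dept FROM employees GROUP BY dept HAVING MIN(salary) > (SELECT AVG(salary) FROM employees)

Result:
dept 
-----
Legal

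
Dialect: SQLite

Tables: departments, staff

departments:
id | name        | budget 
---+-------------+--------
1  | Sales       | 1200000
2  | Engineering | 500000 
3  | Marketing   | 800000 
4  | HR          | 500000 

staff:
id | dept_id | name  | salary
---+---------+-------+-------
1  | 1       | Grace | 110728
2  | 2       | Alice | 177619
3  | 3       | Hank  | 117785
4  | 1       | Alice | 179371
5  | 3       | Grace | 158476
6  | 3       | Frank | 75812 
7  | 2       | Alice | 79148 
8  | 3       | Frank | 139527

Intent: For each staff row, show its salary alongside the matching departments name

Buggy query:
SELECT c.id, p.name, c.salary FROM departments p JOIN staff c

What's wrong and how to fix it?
Bug: JOIN with no ON clause produces a cartesian product; every staff row pairs with every departments row

Fix: Specify the join condition linking the foreign key to the parent id

Corrected query:
SELECT c.id, p.name, c.salary FROM departments p JOIN staff c ON c.dept_id = p.id

Result:
id | name        | salary
---+-------------+-------
1  | Sales       | 110728
2  | Engineering | 177619
3  | Marketing   | 117785
4  | Sales       | 179371
5  | Marketing   | 158476
6  | Marketing   | 75812 
7  | Engineering | 79148 
8  | Marketing   | 139527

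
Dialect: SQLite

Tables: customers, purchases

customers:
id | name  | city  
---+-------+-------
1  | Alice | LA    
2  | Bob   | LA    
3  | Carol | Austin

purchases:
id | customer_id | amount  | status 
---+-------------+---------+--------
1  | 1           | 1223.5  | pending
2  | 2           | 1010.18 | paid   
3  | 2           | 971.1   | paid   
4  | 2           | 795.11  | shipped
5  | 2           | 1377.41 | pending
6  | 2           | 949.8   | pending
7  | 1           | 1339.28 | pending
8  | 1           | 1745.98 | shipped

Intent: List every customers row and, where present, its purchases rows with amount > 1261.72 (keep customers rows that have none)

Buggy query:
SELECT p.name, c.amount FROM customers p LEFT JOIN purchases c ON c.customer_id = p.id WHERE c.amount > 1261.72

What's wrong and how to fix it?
Bug: A WHERE condition on the right-hand table after LEFT JOIN drops unmatched parents

Fix: Put 'c.amount > 1261.72' in the JOIN's ON clause instead of WHERE

Corrected query:
SELECT p.name, c.amount FROM customers p LEFT JOIN purchases c ON c.customer_id = p.id AND c.amount > 1261.72

Result:
name  | amount 
------+--------
Alice | 1339.28
Alice | 1745.98
Bob   | 1377.41
Carol | NULL   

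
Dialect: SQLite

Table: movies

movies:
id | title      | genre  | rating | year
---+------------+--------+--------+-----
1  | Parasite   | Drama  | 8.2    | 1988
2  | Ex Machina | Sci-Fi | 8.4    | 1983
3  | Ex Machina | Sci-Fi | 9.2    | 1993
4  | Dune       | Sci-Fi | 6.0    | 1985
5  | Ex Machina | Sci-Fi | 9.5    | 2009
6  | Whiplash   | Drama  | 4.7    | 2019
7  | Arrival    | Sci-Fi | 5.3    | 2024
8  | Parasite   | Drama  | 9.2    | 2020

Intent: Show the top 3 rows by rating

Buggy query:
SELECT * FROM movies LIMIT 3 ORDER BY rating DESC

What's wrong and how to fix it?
Bug: LIMIT must come after ORDER BY

Fix: Sort with ORDER BY, then apply LIMIT

Corrected query:
SELECT * FROM movies ORDER BY rating DESC LIMIT 3

Result:
id | title      | genre  | rating | year
---+------------+--------+--------+-----
5  | Ex Machina | Sci-Fi | 9.5    | 2009
3  | Ex Machina | Sci-Fi | 9.2    | 1993
8  | Parasite   | Drama  | 9.2    | 2020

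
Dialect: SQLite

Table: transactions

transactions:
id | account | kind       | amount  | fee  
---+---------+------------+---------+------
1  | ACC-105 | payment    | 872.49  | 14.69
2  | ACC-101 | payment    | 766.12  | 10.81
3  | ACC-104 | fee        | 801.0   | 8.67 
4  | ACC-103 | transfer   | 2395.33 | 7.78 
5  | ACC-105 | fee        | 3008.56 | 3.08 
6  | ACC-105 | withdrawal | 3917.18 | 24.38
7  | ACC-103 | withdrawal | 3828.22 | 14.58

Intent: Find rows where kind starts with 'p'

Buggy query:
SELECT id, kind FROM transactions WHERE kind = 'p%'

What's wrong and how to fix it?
Bug: '=' compares the literal string including the % character; pattern matching needs LIKE

Fix: Replace '=' with LIKE so 'p%' is treated as a pattern

Corrected query:
SELECT id, kind FROM transactions WHERE kind LIKE 'p%'

Result:
id | kind   
---+--------
1  | payment
2  | payment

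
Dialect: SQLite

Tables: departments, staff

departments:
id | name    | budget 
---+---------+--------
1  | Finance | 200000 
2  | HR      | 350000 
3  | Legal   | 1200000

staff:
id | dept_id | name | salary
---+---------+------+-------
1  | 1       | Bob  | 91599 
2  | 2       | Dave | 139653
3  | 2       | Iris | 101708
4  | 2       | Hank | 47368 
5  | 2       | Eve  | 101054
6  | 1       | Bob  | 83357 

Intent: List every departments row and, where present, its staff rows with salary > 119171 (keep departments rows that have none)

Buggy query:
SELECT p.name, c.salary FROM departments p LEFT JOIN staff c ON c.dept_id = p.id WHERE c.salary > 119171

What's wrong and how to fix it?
Bug: A WHERE condition on the right-hand table after LEFT JOIN drops unmatched parents

Fix: Put 'c.salary > 119171' in the JOIN's ON clause instead of WHERE

Corrected query:
SELECT p.name, c.salary FROM departments p LEFT JOIN staff c ON c.dept_id = p.id AND c.salary > 119171

Result:
name    | salary
--------+-------
Finance | NULL  
HR      | 139653
Legal   | NULL  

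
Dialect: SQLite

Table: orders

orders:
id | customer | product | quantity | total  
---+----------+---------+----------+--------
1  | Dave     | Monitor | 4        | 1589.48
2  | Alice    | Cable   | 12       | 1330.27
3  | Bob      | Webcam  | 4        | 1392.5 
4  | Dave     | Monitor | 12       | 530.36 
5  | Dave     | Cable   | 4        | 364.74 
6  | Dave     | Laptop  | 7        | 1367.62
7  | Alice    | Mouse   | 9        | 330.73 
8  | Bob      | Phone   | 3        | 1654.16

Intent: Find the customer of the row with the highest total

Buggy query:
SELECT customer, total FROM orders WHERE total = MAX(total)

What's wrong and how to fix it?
Bug: WHERE is evaluated per row; an aggregate over the whole table isn't defined there

Fix: Wrap MAX in a scalar subquery so WHERE compares against a single value

Corrected query:
SELECT customer, total FROM orders WHERE total = (SELECT MAX(total) FROM orders)

Result:
customer | total  
---------+--------
Bob      | 1654.16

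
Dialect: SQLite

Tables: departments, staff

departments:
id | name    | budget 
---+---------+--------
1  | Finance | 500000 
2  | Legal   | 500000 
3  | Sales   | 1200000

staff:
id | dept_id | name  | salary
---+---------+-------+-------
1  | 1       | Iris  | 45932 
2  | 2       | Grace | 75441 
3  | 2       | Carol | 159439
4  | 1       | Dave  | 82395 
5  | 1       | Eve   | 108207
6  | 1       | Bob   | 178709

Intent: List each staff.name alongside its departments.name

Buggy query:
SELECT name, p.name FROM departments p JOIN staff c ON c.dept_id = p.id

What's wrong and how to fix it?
Bug: 'name' exists in both joined tables, so the database can't tell which one is meant

Fix: Prefix ambiguous columns with the table alias

Corrected query:
SELECT c.name, p.name FROM departments p JOIN staff c ON c.dept_id = p.id

Result:
name  | name   
------+--------
Iris  | Finance
Grace | Legal  
Carol | Legal  
Dave  | Finance
Eve   | Finance
Bob   | Finance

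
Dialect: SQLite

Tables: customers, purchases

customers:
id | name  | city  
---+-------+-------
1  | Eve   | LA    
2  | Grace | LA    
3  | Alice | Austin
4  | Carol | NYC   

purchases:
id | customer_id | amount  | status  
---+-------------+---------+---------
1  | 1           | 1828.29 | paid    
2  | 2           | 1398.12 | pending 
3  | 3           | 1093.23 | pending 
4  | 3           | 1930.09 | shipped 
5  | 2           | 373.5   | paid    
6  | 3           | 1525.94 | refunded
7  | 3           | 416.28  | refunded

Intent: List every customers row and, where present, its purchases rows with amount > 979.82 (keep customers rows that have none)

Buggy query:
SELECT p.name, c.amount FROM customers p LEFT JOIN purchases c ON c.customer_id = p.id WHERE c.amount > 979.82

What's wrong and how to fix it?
Bug: A WHERE condition on the right-hand table after LEFT JOIN drops unmatched parents

Fix: Put 'c.amount > 979.82' in the JOIN's ON clause instead of WHERE

Corrected query:
SELECT p.name, c.amount FROM customers p LEFT JOIN purchases c ON c.customer_id = p.id AND c.amount > 979.82

Result:
name  | amount 
------+--------
Eve   | 1828.29
Grace | 1398.12
Alice | 1093.23
Alice | 1525.94
Alice | 1930.09
Carol | NULL   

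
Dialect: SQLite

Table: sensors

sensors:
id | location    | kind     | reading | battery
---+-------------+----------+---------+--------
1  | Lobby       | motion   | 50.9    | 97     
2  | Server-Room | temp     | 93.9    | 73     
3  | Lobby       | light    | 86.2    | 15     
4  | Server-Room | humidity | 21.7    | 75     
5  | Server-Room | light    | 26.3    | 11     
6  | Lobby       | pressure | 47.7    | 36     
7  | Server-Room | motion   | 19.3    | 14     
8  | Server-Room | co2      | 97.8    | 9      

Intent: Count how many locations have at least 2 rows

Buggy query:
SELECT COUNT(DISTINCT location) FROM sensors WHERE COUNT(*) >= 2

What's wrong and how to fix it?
Bug: WHERE filters individual rows, not groups, so a group-level COUNT is invalid there

Fix: Use a subquery that GROUPs and filters with HAVING, then count its rows

Corrected query:
SELECT COUNT(*) FROM (SELECT location FROM sensors GROUP BY location HAVING COUNT(*) >= 2)

Result:
COUNT(*)
--------
2       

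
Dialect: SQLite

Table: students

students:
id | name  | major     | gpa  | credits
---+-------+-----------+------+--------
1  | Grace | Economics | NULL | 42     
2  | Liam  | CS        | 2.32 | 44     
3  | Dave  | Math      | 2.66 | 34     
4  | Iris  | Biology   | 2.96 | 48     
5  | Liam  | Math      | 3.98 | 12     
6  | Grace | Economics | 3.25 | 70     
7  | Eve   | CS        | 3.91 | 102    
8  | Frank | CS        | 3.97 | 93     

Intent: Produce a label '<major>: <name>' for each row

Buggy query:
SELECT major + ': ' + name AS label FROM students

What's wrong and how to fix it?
Bug: SQLite uses || for string concatenation; + coerces text to numbers (yielding 0)

Fix: Use the || operator for string concatenation

Corrected query:
SELECT major || ': ' || name AS label FROM students

Result:
label           
----------------
Economics: Grace
CS: Liam        
Math: Dave      
Biology: Iris   
Math: Liam      
Economics: Grace
CS: Eve         
CS: Frank       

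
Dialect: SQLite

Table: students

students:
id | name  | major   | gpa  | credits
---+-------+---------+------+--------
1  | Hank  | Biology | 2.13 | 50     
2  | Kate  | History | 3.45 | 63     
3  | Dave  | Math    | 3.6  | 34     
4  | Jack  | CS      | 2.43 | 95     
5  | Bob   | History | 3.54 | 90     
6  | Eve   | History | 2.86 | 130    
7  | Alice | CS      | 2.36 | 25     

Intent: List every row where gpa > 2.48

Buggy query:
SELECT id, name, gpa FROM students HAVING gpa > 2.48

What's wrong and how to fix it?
Bug: HAVING filters the output of aggregation, but this query has no GROUP BY and no aggregate functions, so SQLite rejects it (HAVING clause on a non-aggregate query); the condition here is per row

Fix: Use WHERE for row-level filtering

Corrected query:
SELECT id, name, gpa FROM students WHERE gpa > 2.48

Result:
id | name | gpa 
---+------+-----
2  | Kate | 3.45
3  | Dave | 3.6 
5  | Bob  | 3.54
6  | Eve  | 2.86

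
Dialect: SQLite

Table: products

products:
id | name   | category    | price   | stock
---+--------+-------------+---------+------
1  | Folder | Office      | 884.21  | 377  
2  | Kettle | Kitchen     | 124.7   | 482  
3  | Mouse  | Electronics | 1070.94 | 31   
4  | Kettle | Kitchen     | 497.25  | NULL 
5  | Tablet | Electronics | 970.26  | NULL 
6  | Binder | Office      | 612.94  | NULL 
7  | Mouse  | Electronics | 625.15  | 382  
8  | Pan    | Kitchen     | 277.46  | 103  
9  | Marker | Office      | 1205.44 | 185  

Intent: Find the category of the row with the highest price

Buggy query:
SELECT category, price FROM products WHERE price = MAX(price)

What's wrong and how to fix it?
Bug: WHERE is evaluated per row; an aggregate over the whole table isn't defined there

Fix: Use a subquery: WHERE price = (SELECT MAX(price) FROM products)

Corrected query:
SELECT category, price FROM products WHERE price = (SELECT MAX(price) FROM products)

Result:
category | price  
---------+--------
Office   | 1205.44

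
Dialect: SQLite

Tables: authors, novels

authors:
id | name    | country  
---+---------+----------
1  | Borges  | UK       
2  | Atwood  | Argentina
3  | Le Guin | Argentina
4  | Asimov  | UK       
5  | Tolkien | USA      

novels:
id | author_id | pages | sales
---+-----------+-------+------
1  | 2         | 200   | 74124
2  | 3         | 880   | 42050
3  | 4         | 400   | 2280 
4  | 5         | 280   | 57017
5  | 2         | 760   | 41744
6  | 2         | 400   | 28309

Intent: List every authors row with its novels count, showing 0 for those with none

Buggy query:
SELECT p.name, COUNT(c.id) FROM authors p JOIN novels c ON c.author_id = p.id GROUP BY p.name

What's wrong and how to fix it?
Bug: An inner join excludes parents with zero children

Fix: Switch to LEFT JOIN to retain unmatched parent rows

Corrected query:
SELECT p.name, COUNT(c.id) FROM authors p LEFT JOIN novels c ON c.author_id = p.id GROUP BY p.name

Result:
name    | COUNT(c.id)
--------+------------
Asimov  | 1          
Atwood  | 3          
Borges  | 0          
Le Guin | 1          
Tolkien | 1          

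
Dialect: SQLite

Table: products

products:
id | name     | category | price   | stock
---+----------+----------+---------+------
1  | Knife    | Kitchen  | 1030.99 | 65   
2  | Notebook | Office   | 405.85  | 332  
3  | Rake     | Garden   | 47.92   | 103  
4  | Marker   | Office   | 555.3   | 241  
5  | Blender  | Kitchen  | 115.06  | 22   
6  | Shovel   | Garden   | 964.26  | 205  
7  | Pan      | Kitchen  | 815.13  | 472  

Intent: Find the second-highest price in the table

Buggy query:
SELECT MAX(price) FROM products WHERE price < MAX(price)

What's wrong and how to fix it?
Bug: The inner MAX is an aggregate inside WHERE, which is not allowed

Fix: Put the inner MAX in a scalar subquery

Corrected query:
SELECT MAX(price) FROM products WHERE price < (SELECT MAX(price) FROM products)

Result:
MAX(price)
----------
964.26    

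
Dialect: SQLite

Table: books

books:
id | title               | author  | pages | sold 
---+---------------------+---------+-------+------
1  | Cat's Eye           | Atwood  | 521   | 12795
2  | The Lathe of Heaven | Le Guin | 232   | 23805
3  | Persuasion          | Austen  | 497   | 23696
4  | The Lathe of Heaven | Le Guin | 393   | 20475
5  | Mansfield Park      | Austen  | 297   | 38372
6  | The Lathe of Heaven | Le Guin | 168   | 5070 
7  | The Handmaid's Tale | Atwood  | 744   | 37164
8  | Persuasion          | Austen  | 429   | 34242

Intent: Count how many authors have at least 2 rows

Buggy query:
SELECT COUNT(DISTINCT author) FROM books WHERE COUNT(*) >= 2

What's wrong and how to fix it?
Bug: WHERE filters individual rows, not groups, so a group-level COUNT is invalid there

Fix: Group first with HAVING COUNT(*) >= 2, then COUNT the resulting groups

Corrected query:
SELECT COUNT(*) FROM (SELECT author FROM books GROUP BY author HAVING COUNT(*) >= 2)

Result:
COUNT(*)
--------
3       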